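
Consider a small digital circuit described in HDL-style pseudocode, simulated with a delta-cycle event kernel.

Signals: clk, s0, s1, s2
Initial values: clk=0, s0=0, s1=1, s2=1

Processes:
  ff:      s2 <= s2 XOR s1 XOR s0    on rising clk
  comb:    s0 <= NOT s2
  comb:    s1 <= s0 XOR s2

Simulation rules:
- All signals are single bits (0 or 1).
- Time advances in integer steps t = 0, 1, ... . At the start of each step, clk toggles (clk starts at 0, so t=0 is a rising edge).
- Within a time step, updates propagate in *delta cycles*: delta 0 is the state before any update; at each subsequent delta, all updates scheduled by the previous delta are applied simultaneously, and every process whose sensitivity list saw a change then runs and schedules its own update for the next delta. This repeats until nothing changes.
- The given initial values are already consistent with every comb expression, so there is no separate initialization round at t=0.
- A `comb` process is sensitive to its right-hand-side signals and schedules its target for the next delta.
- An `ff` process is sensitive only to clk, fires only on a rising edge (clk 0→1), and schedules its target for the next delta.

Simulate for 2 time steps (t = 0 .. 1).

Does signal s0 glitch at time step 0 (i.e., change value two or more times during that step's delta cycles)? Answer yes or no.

no

t=0 Δ0: clk=0 s0=0 s2=1 s1=1
  Δ1: clk:0→1
  Δ2: s2:1→0
  Δ3: s0:0→1, s1:1→0
  Δ4: s1:0→1
  (4Δ to stable)
t=1 Δ0: clk=1 s0=1 s2=0 s1=1
  Δ1: clk:1→0
  (1Δ to stable)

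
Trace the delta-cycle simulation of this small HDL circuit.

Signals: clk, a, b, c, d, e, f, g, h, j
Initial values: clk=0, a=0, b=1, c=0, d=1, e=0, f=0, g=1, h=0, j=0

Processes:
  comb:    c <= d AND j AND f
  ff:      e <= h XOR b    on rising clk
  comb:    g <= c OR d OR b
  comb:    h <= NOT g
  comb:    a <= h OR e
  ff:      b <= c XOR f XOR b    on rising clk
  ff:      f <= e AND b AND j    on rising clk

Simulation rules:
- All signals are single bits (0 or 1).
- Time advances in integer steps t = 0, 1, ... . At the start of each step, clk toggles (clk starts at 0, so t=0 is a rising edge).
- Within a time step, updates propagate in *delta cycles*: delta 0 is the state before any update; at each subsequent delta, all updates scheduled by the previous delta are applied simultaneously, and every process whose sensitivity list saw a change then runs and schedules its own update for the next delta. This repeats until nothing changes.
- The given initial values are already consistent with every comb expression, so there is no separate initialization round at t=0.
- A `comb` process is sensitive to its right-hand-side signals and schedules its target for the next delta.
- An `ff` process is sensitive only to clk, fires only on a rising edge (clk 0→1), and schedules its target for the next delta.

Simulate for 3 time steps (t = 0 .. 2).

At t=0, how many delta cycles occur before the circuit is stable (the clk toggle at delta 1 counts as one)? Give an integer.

3

t=0 Δ0: a=0 clk=0 c=0 b=1 e=0 g=1 j=0 h=0 f=0 d=1
  Δ1: clk:0→1
  Δ2: e:0→1
  Δ3: a:0→1
  (3Δ to stable)
t=1 Δ0: a=1 clk=1 c=0 b=1 e=1 g=1 j=0 h=0 f=0 d=1
  Δ1: clk:1→0
  (1Δ to stable)
t=2 Δ0: a=1 clk=0 c=0 b=1 e=1 g=1 j=0 h=0 f=0 d=1
  Δ1: clk:0→1
  (1Δ to stable)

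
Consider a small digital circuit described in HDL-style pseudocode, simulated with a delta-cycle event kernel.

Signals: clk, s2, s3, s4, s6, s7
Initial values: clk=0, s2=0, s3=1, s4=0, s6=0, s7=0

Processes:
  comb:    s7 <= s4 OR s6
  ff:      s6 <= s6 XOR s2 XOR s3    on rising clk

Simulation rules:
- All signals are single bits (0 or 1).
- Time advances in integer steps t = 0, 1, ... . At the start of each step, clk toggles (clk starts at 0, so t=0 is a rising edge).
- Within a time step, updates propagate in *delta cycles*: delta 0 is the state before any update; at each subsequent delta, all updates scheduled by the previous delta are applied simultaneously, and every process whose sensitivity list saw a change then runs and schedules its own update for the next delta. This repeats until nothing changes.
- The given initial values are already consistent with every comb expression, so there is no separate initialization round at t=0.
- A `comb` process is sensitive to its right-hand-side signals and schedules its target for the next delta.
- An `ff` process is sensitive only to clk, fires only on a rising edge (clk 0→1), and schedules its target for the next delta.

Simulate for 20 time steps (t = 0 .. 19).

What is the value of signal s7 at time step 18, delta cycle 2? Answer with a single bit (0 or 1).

1

t=0 Δ0: s6=0 s2=0 s3=1 s7=0 clk=0 s4=0
  Δ1: clk:0→1
  Δ2: s6:0→1
  Δ3: s7:0→1
  (3Δ to stable)
t=1 Δ0: s6=1 s2=0 s3=1 s7=1 clk=1 s4=0
  Δ1: clk:1→0
  (1Δ to stable)
t=2 Δ0: s6=1 s2=0 s3=1 s7=1 clk=0 s4=0
  Δ1: clk:0→1
  Δ2: s6:1→0
  Δ3: s7:1→0
  (3Δ to stable)
t=3 Δ0: s6=0 s2=0 s3=1 s7=0 clk=1 s4=0
  Δ1: clk:1→0
  (1Δ to stable)
t=4 Δ0: s6=0 s2=0 s3=1 s7=0 clk=0 s4=0
  Δ1: clk:0→1
  Δ2: s6:0→1
  Δ3: s7:0→1
  (3Δ to stable)
t=5 Δ0: s6=1 s2=0 s3=1 s7=1 clk=1 s4=0
  Δ1: clk:1→0
  (1Δ to stable)
t=6 Δ0: s6=1 s2=0 s3=1 s7=1 clk=0 s4=0
  Δ1: clk:0→1
  Δ2: s6:1→0
  Δ3: s7:1→0
  (3Δ to stable)
t=7 Δ0: s6=0 s2=0 s3=1 s7=0 clk=1 s4=0
  Δ1: clk:1→0
  (1Δ to stable)
t=8 Δ0: s6=0 s2=0 s3=1 s7=0 clk=0 s4=0
  Δ1: clk:0→1
  Δ2: s6:0→1
  Δ3: s7:0→1
  (3Δ to stable)
t=9 Δ0: s6=1 s2=0 s3=1 s7=1 clk=1 s4=0
  Δ1: clk:1→0
  (1Δ to stable)
t=10 Δ0: s6=1 s2=0 s3=1 s7=1 clk=0 s4=0
  Δ1: clk:0→1
  Δ2: s6:1→0
  Δ3: s7:1→0
  (3Δ to stable)
t=11 Δ0: s6=0 s2=0 s3=1 s7=0 clk=1 s4=0
  Δ1: clk:1→0
  (1Δ to stable)
t=12 Δ0: s6=0 s2=0 s3=1 s7=0 clk=0 s4=0
  Δ1: clk:0→1
  Δ2: s6:0→1
  Δ3: s7:0→1
  (3Δ to stable)
t=13 Δ0: s6=1 s2=0 s3=1 s7=1 clk=1 s4=0
  Δ1: clk:1→0
  (1Δ to stable)
t=14 Δ0: s6=1 s2=0 s3=1 s7=1 clk=0 s4=0
  Δ1: clk:0→1
  Δ2: s6:1→0
  Δ3: s7:1→0
  (3Δ to stable)
t=15 Δ0: s6=0 s2=0 s3=1 s7=0 clk=1 s4=0
  Δ1: clk:1→0
  (1Δ to stable)
t=16 Δ0: s6=0 s2=0 s3=1 s7=0 clk=0 s4=0
  Δ1: clk:0→1
  Δ2: s6:0→1
  Δ3: s7:0→1
  (3Δ to stable)
t=17 Δ0: s6=1 s2=0 s3=1 s7=1 clk=1 s4=0
  Δ1: clk:1→0
  (1Δ to stable)
t=18 Δ0: s6=1 s2=0 s3=1 s7=1 clk=0 s4=0
  Δ1: clk:0→1
  Δ2: s6:1→0
  Δ3: s7:1→0
  (3Δ to stable)
t=19 Δ0: s6=0 s2=0 s3=1 s7=0 clk=1 s4=0
  Δ1: clk:1→0
  (1Δ to stable)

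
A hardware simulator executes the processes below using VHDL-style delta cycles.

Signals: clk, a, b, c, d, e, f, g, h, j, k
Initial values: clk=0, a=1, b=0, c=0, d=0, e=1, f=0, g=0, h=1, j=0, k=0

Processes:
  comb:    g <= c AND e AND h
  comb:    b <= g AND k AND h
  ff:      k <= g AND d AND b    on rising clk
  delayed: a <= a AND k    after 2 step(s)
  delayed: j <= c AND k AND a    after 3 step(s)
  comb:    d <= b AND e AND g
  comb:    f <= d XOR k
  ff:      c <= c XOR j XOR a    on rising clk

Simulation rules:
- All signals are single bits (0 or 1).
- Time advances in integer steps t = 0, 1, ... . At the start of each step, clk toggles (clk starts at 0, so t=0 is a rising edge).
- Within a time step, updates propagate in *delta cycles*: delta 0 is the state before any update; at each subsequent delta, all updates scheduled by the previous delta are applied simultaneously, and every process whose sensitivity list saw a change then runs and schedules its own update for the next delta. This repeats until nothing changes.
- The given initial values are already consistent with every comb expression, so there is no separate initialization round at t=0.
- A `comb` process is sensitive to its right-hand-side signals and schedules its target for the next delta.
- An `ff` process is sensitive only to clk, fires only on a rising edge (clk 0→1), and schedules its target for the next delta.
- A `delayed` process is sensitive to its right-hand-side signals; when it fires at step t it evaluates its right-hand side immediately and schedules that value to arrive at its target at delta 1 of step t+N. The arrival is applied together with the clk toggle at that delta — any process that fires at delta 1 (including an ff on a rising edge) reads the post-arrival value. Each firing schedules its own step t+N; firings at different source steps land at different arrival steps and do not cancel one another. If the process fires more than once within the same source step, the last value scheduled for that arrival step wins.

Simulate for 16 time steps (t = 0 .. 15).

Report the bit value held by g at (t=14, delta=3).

0

t=0 Δ0: h=1 d=0 g=0 e=1 j=0 clk=0 f=0 c=0 k=0 a=1 b=0
  Δ1: clk:0→1
  Δ2: c:0→1
  Δ3: g:0→1
  (3Δ to stable)
t=1 Δ0: h=1 d=0 g=1 e=1 j=0 clk=1 f=0 c=1 k=0 a=1 b=0
  Δ1: clk:1→0
  (1Δ to stable)
t=2 Δ0: h=1 d=0 g=1 e=1 j=0 clk=0 f=0 c=1 k=0 a=1 b=0
  Δ1: clk:0→1
  Δ2: c:1→0
  Δ3: g:1→0
  (3Δ to stable)
t=3 Δ0: h=1 d=0 g=0 e=1 j=0 clk=1 f=0 c=0 k=0 a=1 b=0
  Δ1: clk:1→0
  (1Δ to stable)
t=4 Δ0: h=1 d=0 g=0 e=1 j=0 clk=0 f=0 c=0 k=0 a=1 b=0
  Δ1: clk:0→1
  Δ2: c:0→1
  Δ3: g:0→1
  (3Δ to stable)
t=5 Δ0: h=1 d=0 g=1 e=1 j=0 clk=1 f=0 c=1 k=0 a=1 b=0
  Δ1: clk:1→0
  (1Δ to stable)
t=6 Δ0: h=1 d=0 g=1 e=1 j=0 clk=0 f=0 c=1 k=0 a=1 b=0
  Δ1: clk:0→1
  Δ2: c:1→0
  Δ3: g:1→0
  (3Δ to stable)
t=7 Δ0: h=1 d=0 g=0 e=1 j=0 clk=1 f=0 c=0 k=0 a=1 b=0
  Δ1: clk:1→0
  (1Δ to stable)
t=8 Δ0: h=1 d=0 g=0 e=1 j=0 clk=0 f=0 c=0 k=0 a=1 b=0
  Δ1: clk:0→1
  Δ2: c:0→1
  Δ3: g:0→1
  (3Δ to stable)
t=9 Δ0: h=1 d=0 g=1 e=1 j=0 clk=1 f=0 c=1 k=0 a=1 b=0
  Δ1: clk:1→0
  (1Δ to stable)
t=10 Δ0: h=1 d=0 g=1 e=1 j=0 clk=0 f=0 c=1 k=0 a=1 b=0
  Δ1: clk:0→1
  Δ2: c:1→0
  Δ3: g:1→0
  (3Δ to stable)
t=11 Δ0: h=1 d=0 g=0 e=1 j=0 clk=1 f=0 c=0 k=0 a=1 b=0
  Δ1: clk:1→0
  (1Δ to stable)
t=12 Δ0: h=1 d=0 g=0 e=1 j=0 clk=0 f=0 c=0 k=0 a=1 b=0
  Δ1: clk:0→1
  Δ2: c:0→1
  Δ3: g:0→1
  (3Δ to stable)
t=13 Δ0: h=1 d=0 g=1 e=1 j=0 clk=1 f=0 c=1 k=0 a=1 b=0
  Δ1: clk:1→0
  (1Δ to stable)
t=14 Δ0: h=1 d=0 g=1 e=1 j=0 clk=0 f=0 c=1 k=0 a=1 b=0
  Δ1: clk:0→1
  Δ2: c:1→0
  Δ3: g:1→0
  (3Δ to stable)
t=15 Δ0: h=1 d=0 g=0 e=1 j=0 clk=1 f=0 c=0 k=0 a=1 b=0
  Δ1: clk:1→0
  (1Δ to stable)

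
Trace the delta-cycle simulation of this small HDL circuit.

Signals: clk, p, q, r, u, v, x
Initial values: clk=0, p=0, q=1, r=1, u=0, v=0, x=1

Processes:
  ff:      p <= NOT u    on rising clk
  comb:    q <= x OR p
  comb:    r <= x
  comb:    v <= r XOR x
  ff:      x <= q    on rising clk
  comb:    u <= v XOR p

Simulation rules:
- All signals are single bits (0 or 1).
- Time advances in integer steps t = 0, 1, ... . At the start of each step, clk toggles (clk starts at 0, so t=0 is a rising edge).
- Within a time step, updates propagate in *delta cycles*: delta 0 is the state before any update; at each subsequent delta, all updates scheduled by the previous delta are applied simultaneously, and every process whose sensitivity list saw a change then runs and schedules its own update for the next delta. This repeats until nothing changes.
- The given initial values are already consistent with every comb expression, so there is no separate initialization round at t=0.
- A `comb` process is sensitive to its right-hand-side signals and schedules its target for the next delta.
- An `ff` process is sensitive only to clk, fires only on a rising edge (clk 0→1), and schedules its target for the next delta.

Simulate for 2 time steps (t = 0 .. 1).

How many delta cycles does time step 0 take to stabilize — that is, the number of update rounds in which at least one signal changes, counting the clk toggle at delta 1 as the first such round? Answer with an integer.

[bits: q,r,v,u,x,clk,p]
t=0: Δ0=1100100 Δ1=1100110 Δ2=1100111 Δ3=1101111 | 3Δ
t=1: Δ0=1101111 Δ1=1101101 | 1Δ

3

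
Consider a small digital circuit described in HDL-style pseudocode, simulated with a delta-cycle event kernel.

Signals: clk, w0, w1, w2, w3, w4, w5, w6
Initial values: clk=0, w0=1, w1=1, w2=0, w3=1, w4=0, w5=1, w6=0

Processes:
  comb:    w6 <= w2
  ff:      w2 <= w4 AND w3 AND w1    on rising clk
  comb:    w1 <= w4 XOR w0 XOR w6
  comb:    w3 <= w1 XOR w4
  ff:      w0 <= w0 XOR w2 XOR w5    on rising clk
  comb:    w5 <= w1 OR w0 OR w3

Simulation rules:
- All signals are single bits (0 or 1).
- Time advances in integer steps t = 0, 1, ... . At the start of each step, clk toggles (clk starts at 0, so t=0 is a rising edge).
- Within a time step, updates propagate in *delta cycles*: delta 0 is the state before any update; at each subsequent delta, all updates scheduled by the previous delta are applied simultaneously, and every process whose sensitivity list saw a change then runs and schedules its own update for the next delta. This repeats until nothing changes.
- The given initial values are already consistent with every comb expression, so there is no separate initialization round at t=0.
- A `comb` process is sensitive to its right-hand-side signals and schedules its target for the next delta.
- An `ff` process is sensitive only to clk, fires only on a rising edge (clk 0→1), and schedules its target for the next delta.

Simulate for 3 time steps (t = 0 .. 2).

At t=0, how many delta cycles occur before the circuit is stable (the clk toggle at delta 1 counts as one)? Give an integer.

t0.Δ0 w5=1 clk=0 w6=0 w4=0 w2=0 w0=1 w1=1 w3=1
t0.Δ1 w5=1 clk=1 w6=0 w4=0 w2=0 w0=1 w1=1 w3=1
t0.Δ2 w5=1 clk=1 w6=0 w4=0 w2=0 w0=0 w1=1 w3=1
t0.Δ3 w5=1 clk=1 w6=0 w4=0 w2=0 w0=0 w1=0 w3=1
t0.Δ4 w5=1 clk=1 w6=0 w4=0 w2=0 w0=0 w1=0 w3=0
t0.Δ5 w5=0 clk=1 w6=0 w4=0 w2=0 w0=0 w1=0 w3=0
t1.Δ0 w5=0 clk=1 w6=0 w4=0 w2=0 w0=0 w1=0 w3=0
t1.Δ1 w5=0 clk=0 w6=0 w4=0 w2=0 w0=0 w1=0 w3=0
t2.Δ0 w5=0 clk=0 w6=0 w4=0 w2=0 w0=0 w1=0 w3=0
t2.Δ1 w5=0 clk=1 w6=0 w4=0 w2=0 w0=0 w1=0 w3=0

5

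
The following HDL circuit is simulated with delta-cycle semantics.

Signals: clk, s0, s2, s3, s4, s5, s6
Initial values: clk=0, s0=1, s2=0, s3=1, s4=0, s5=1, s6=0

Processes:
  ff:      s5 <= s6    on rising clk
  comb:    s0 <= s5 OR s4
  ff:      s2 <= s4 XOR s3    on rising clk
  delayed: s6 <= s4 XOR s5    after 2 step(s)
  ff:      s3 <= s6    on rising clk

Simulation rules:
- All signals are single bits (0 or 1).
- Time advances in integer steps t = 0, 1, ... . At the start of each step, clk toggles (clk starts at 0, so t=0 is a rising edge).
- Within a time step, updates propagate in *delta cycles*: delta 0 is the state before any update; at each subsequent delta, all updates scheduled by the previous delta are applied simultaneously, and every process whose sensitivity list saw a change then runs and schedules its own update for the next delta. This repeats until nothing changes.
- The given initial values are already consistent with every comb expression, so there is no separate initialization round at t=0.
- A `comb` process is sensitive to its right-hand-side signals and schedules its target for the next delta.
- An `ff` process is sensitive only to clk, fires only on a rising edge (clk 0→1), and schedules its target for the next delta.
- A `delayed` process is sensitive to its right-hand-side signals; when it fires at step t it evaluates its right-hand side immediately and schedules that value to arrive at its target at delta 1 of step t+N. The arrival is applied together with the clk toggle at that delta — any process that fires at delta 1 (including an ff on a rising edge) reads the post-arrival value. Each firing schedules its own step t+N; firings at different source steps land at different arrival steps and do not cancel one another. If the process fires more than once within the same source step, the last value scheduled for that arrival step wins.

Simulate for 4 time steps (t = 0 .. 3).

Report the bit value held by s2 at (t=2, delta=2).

0

[bits: clk,s5,s4,s2,s6,s0,s3]
t=0: Δ0=0100011 Δ1=1100011 Δ2=1001010 Δ3=1001000 | 3Δ
t=1: Δ0=1001000 Δ1=0001000 | 1Δ
t=2: Δ0=0001000 Δ1=1001000 Δ2=1000000 | 2Δ
t=3: Δ0=1000000 Δ1=0000000 | 1Δ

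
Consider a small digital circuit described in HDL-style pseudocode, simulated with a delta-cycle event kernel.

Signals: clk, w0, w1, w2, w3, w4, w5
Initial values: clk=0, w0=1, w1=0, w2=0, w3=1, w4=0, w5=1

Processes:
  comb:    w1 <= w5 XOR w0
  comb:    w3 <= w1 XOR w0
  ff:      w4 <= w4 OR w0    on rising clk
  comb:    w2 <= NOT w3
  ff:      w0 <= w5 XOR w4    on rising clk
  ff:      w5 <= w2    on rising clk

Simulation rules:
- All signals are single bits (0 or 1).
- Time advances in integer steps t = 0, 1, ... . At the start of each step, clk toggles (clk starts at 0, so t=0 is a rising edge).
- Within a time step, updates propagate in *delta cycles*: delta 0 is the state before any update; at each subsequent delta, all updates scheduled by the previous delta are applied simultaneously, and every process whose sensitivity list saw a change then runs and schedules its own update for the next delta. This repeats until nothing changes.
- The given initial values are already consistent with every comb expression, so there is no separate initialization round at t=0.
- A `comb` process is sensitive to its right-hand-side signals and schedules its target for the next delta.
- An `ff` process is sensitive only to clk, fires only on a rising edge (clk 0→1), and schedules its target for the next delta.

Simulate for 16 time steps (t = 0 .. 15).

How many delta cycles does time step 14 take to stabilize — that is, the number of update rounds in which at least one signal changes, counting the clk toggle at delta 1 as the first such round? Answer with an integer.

t0.Δ0 w5=1 w2=0 w0=1 clk=0 w4=0 w3=1 w1=0
t0.Δ1 w5=1 w2=0 w0=1 clk=1 w4=0 w3=1 w1=0
t0.Δ2 w5=0 w2=0 w0=1 clk=1 w4=1 w3=1 w1=0
t0.Δ3 w5=0 w2=0 w0=1 clk=1 w4=1 w3=1 w1=1
t0.Δ4 w5=0 w2=0 w0=1 clk=1 w4=1 w3=0 w1=1
t0.Δ5 w5=0 w2=1 w0=1 clk=1 w4=1 w3=0 w1=1
t1.Δ0 w5=0 w2=1 w0=1 clk=1 w4=1 w3=0 w1=1
t1.Δ1 w5=0 w2=1 w0=1 clk=0 w4=1 w3=0 w1=1
t2.Δ0 w5=0 w2=1 w0=1 clk=0 w4=1 w3=0 w1=1
t2.Δ1 w5=0 w2=1 w0=1 clk=1 w4=1 w3=0 w1=1
t2.Δ2 w5=1 w2=1 w0=1 clk=1 w4=1 w3=0 w1=1
t2.Δ3 w5=1 w2=1 w0=1 clk=1 w4=1 w3=0 w1=0
t2.Δ4 w5=1 w2=1 w0=1 clk=1 w4=1 w3=1 w1=0
t2.Δ5 w5=1 w2=0 w0=1 clk=1 w4=1 w3=1 w1=0
t3.Δ0 w5=1 w2=0 w0=1 clk=1 w4=1 w3=1 w1=0
t3.Δ1 w5=1 w2=0 w0=1 clk=0 w4=1 w3=1 w1=0
t4.Δ0 w5=1 w2=0 w0=1 clk=0 w4=1 w3=1 w1=0
t4.Δ1 w5=1 w2=0 w0=1 clk=1 w4=1 w3=1 w1=0
t4.Δ2 w5=0 w2=0 w0=0 clk=1 w4=1 w3=1 w1=0
t4.Δ3 w5=0 w2=0 w0=0 clk=1 w4=1 w3=0 w1=0
t4.Δ4 w5=0 w2=1 w0=0 clk=1 w4=1 w3=0 w1=0
t5.Δ0 w5=0 w2=1 w0=0 clk=1 w4=1 w3=0 w1=0
t5.Δ1 w5=0 w2=1 w0=0 clk=0 w4=1 w3=0 w1=0
t6.Δ0 w5=0 w2=1 w0=0 clk=0 w4=1 w3=0 w1=0
t6.Δ1 w5=0 w2=1 w0=0 clk=1 w4=1 w3=0 w1=0
t6.Δ2 w5=1 w2=1 w0=1 clk=1 w4=1 w3=0 w1=0
t6.Δ3 w5=1 w2=1 w0=1 clk=1 w4=1 w3=1 w1=0
t6.Δ4 w5=1 w2=0 w0=1 clk=1 w4=1 w3=1 w1=0
t7.Δ0 w5=1 w2=0 w0=1 clk=1 w4=1 w3=1 w1=0
t7.Δ1 w5=1 w2=0 w0=1 clk=0 w4=1 w3=1 w1=0
t8.Δ0 w5=1 w2=0 w0=1 clk=0 w4=1 w3=1 w1=0
t8.Δ1 w5=1 w2=0 w0=1 clk=1 w4=1 w3=1 w1=0
t8.Δ2 w5=0 w2=0 w0=0 clk=1 w4=1 w3=1 w1=0
t8.Δ3 w5=0 w2=0 w0=0 clk=1 w4=1 w3=0 w1=0
t8.Δ4 w5=0 w2=1 w0=0 clk=1 w4=1 w3=0 w1=0
t9.Δ0 w5=0 w2=1 w0=0 clk=1 w4=1 w3=0 w1=0
t9.Δ1 w5=0 w2=1 w0=0 clk=0 w4=1 w3=0 w1=0
t10.Δ0 w5=0 w2=1 w0=0 clk=0 w4=1 w3=0 w1=0
t10.Δ1 w5=0 w2=1 w0=0 clk=1 w4=1 w3=0 w1=0
t10.Δ2 w5=1 w2=1 w0=1 clk=1 w4=1 w3=0 w1=0
t10.Δ3 w5=1 w2=1 w0=1 clk=1 w4=1 w3=1 w1=0
t10.Δ4 w5=1 w2=0 w0=1 clk=1 w4=1 w3=1 w1=0
t11.Δ0 w5=1 w2=0 w0=1 clk=1 w4=1 w3=1 w1=0
t11.Δ1 w5=1 w2=0 w0=1 clk=0 w4=1 w3=1 w1=0
t12.Δ0 w5=1 w2=0 w0=1 clk=0 w4=1 w3=1 w1=0
t12.Δ1 w5=1 w2=0 w0=1 clk=1 w4=1 w3=1 w1=0
t12.Δ2 w5=0 w2=0 w0=0 clk=1 w4=1 w3=1 w1=0
t12.Δ3 w5=0 w2=0 w0=0 clk=1 w4=1 w3=0 w1=0
t12.Δ4 w5=0 w2=1 w0=0 clk=1 w4=1 w3=0 w1=0
t13.Δ0 w5=0 w2=1 w0=0 clk=1 w4=1 w3=0 w1=0
t13.Δ1 w5=0 w2=1 w0=0 clk=0 w4=1 w3=0 w1=0
t14.Δ0 w5=0 w2=1 w0=0 clk=0 w4=1 w3=0 w1=0
t14.Δ1 w5=0 w2=1 w0=0 clk=1 w4=1 w3=0 w1=0
t14.Δ2 w5=1 w2=1 w0=1 clk=1 w4=1 w3=0 w1=0
t14.Δ3 w5=1 w2=1 w0=1 clk=1 w4=1 w3=1 w1=0
t14.Δ4 w5=1 w2=0 w0=1 clk=1 w4=1 w3=1 w1=0
t15.Δ0 w5=1 w2=0 w0=1 clk=1 w4=1 w3=1 w1=0
t15.Δ1 w5=1 w2=0 w0=1 clk=0 w4=1 w3=1 w1=0

4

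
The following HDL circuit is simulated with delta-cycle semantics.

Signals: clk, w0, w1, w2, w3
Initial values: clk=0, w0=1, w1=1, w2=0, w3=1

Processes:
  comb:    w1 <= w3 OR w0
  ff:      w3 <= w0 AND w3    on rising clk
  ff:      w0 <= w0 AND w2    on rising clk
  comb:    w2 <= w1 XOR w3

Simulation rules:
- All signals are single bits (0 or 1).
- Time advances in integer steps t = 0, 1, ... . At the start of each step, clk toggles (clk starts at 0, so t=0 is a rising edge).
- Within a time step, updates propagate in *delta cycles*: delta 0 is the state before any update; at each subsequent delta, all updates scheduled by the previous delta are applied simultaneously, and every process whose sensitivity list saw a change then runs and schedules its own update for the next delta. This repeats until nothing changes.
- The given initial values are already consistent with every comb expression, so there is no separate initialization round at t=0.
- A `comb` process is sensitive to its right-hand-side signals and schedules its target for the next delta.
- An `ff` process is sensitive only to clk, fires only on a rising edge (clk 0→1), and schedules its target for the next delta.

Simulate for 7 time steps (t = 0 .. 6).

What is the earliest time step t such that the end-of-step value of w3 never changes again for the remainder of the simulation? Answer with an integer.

t=0 Δ0: w3=1 w2=0 clk=0 w1=1 w0=1
  Δ1: clk:0→1
  Δ2: w0:1→0
  (2Δ to stable)
t=1 Δ0: w3=1 w2=0 clk=1 w1=1 w0=0
  Δ1: clk:1→0
  (1Δ to stable)
t=2 Δ0: w3=1 w2=0 clk=0 w1=1 w0=0
  Δ1: clk:0→1
  Δ2: w3:1→0
  Δ3: w2:0→1, w1:1→0
  Δ4: w2:1→0
  (4Δ to stable)
t=3 Δ0: w3=0 w2=0 clk=1 w1=0 w0=0
  Δ1: clk:1→0
  (1Δ to stable)
t=4 Δ0: w3=0 w2=0 clk=0 w1=0 w0=0
  Δ1: clk:0→1
  (1Δ to stable)
t=5 Δ0: w3=0 w2=0 clk=1 w1=0 w0=0
  Δ1: clk:1→0
  (1Δ to stable)
t=6 Δ0: w3=0 w2=0 clk=0 w1=0 w0=0
  Δ1: clk:0→1
  (1Δ to stable)

2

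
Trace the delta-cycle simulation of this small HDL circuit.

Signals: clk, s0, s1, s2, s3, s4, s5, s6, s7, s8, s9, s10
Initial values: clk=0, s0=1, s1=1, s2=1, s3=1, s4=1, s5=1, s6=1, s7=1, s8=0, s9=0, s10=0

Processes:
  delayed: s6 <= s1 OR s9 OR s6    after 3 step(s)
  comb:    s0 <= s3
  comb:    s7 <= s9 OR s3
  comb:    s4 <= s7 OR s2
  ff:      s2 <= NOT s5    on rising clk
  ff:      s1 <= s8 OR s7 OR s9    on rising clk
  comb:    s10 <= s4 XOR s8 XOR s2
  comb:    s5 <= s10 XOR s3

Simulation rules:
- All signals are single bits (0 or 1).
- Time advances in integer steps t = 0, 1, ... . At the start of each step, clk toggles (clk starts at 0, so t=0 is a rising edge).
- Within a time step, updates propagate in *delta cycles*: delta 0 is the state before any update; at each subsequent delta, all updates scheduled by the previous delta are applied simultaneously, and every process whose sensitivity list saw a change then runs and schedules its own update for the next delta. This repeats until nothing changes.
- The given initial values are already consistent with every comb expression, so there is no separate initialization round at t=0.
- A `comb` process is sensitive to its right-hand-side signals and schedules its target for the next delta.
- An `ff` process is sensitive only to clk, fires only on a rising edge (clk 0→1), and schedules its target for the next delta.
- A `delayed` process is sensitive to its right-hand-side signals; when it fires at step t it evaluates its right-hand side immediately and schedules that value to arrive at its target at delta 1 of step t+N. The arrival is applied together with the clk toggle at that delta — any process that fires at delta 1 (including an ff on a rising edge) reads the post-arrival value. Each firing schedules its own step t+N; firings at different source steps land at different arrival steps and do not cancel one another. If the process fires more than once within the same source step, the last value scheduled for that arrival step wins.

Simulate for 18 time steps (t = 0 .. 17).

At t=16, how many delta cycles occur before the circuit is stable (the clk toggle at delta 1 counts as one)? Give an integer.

4

[bits: s0,s1,s2,s10,s6,s8,s5,s7,s4,s3,s9,clk]
t=0: Δ0=111010111100 Δ1=111010111101 Δ2=110010111101 Δ3=110110111101 Δ4=110110011101 | 4Δ
t=1: Δ0=110110011101 Δ1=110110011100 | 1Δ
t=2: Δ0=110110011100 Δ1=110110011101 Δ2=111110011101 Δ3=111010011101 Δ4=111010111101 | 4Δ
t=3: Δ0=111010111101 Δ1=111010111100 | 1Δ
t=4: Δ0=111010111100 Δ1=111010111101 Δ2=110010111101 Δ3=110110111101 Δ4=110110011101 | 4Δ
t=5: Δ0=110110011101 Δ1=110110011100 | 1Δ
t=6: Δ0=110110011100 Δ1=110110011101 Δ2=111110011101 Δ3=111010011101 Δ4=111010111101 | 4Δ
t=7: Δ0=111010111101 Δ1=111010111100 | 1Δ
t=8: Δ0=111010111100 Δ1=111010111101 Δ2=110010111101 Δ3=110110111101 Δ4=110110011101 | 4Δ
t=9: Δ0=110110011101 Δ1=110110011100 | 1Δ
t=10: Δ0=110110011100 Δ1=110110011101 Δ2=111110011101 Δ3=111010011101 Δ4=111010111101 | 4Δ
t=11: Δ0=111010111101 Δ1=111010111100 | 1Δ
t=12: Δ0=111010111100 Δ1=111010111101 Δ2=110010111101 Δ3=110110111101 Δ4=110110011101 | 4Δ
t=13: Δ0=110110011101 Δ1=110110011100 | 1Δ
t=14: Δ0=110110011100 Δ1=110110011101 Δ2=111110011101 Δ3=111010011101 Δ4=111010111101 | 4Δ
t=15: Δ0=111010111101 Δ1=111010111100 | 1Δ
t=16: Δ0=111010111100 Δ1=111010111101 Δ2=110010111101 Δ3=110110111101 Δ4=110110011101 | 4Δ
t=17: Δ0=110110011101 Δ1=110110011100 | 1Δ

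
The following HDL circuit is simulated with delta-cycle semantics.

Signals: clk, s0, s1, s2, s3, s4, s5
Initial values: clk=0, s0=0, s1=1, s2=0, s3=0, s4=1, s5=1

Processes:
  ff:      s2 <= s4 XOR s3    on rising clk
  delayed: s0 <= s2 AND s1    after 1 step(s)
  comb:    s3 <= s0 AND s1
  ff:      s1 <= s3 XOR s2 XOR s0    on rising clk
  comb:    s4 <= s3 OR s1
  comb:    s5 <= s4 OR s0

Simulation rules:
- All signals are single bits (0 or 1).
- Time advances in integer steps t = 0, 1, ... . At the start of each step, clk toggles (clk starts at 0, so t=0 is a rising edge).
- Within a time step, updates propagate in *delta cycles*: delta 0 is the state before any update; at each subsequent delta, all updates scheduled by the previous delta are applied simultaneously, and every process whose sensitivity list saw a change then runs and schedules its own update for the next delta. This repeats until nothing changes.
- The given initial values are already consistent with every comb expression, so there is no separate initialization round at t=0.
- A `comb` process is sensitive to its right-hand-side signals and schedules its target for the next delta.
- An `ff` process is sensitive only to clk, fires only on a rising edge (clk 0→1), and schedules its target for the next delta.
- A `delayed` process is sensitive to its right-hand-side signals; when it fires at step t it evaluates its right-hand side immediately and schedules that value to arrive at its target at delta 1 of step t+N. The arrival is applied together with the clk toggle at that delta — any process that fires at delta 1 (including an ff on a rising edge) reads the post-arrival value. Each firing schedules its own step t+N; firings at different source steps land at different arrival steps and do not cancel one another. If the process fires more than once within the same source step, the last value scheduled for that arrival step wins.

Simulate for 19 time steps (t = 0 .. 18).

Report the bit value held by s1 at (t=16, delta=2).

0

[bits: s3,clk,s1,s4,s5,s2,s0]
t=0: Δ0=0011100 Δ1=0111100 Δ2=0101110 Δ3=0100110 Δ4=0100010 | 4Δ
t=1: Δ0=0100010 Δ1=0000010 | 1Δ
t=2: Δ0=0000010 Δ1=0100010 Δ2=0110000 Δ3=0111000 Δ4=0111100 | 4Δ
t=3: Δ0=0111100 Δ1=0011100 | 1Δ
t=4: Δ0=0011100 Δ1=0111100 Δ2=0101110 Δ3=0100110 Δ4=0100010 | 4Δ
t=5: Δ0=0100010 Δ1=0000010 | 1Δ
t=6: Δ0=0000010 Δ1=0100010 Δ2=0110000 Δ3=0111000 Δ4=0111100 | 4Δ
t=7: Δ0=0111100 Δ1=0011100 | 1Δ
t=8: Δ0=0011100 Δ1=0111100 Δ2=0101110 Δ3=0100110 Δ4=0100010 | 4Δ
t=9: Δ0=0100010 Δ1=0000010 | 1Δ
t=10: Δ0=0000010 Δ1=0100010 Δ2=0110000 Δ3=0111000 Δ4=0111100 | 4Δ
t=11: Δ0=0111100 Δ1=0011100 | 1Δ
t=12: Δ0=0011100 Δ1=0111100 Δ2=0101110 Δ3=0100110 Δ4=0100010 | 4Δ
t=13: Δ0=0100010 Δ1=0000010 | 1Δ
t=14: Δ0=0000010 Δ1=0100010 Δ2=0110000 Δ3=0111000 Δ4=0111100 | 4Δ
t=15: Δ0=0111100 Δ1=0011100 | 1Δ
t=16: Δ0=0011100 Δ1=0111100 Δ2=0101110 Δ3=0100110 Δ4=0100010 | 4Δ
t=17: Δ0=0100010 Δ1=0000010 | 1Δ
t=18: Δ0=0000010 Δ1=0100010 Δ2=0110000 Δ3=0111000 Δ4=0111100 | 4Δ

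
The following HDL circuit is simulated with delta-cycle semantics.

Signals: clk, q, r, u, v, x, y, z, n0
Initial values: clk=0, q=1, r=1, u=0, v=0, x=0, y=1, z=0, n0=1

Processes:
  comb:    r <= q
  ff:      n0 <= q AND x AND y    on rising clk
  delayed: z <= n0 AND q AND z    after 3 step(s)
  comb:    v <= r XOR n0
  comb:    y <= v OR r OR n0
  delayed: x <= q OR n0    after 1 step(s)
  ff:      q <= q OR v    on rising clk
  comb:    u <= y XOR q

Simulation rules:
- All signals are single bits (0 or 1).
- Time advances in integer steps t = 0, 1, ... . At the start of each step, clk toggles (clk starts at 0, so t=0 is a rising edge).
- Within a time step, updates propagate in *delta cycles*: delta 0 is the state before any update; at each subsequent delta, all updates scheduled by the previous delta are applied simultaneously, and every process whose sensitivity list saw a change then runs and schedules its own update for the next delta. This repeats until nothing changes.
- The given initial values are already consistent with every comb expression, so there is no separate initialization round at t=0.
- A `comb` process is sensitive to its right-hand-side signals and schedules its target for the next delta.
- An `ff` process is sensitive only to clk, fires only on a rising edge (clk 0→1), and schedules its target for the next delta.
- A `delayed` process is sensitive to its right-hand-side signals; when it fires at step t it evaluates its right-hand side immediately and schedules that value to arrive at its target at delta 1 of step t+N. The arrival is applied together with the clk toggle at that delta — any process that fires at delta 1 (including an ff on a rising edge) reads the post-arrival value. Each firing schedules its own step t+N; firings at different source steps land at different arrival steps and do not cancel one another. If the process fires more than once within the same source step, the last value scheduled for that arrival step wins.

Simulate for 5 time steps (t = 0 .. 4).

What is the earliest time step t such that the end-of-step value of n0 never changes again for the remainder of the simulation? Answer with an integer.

2

t=0 Δ0: q=1 x=0 z=0 n0=1 clk=0 r=1 y=1 u=0 v=0
  Δ1: clk:0→1
  Δ2: n0:1→0
  Δ3: v:0→1
  (3Δ to stable)
t=1 Δ0: q=1 x=0 z=0 n0=0 clk=1 r=1 y=1 u=0 v=1
  Δ1: x:0→1, clk:1→0
  (1Δ to stable)
t=2 Δ0: q=1 x=1 z=0 n0=0 clk=0 r=1 y=1 u=0 v=1
  Δ1: clk:0→1
  Δ2: n0:0→1
  Δ3: v:1→0
  (3Δ to stable)
t=3 Δ0: q=1 x=1 z=0 n0=1 clk=1 r=1 y=1 u=0 v=0
  Δ1: clk:1→0
  (1Δ to stable)
t=4 Δ0: q=1 x=1 z=0 n0=1 clk=0 r=1 y=1 u=0 v=0
  Δ1: clk:0→1
  (1Δ to stable)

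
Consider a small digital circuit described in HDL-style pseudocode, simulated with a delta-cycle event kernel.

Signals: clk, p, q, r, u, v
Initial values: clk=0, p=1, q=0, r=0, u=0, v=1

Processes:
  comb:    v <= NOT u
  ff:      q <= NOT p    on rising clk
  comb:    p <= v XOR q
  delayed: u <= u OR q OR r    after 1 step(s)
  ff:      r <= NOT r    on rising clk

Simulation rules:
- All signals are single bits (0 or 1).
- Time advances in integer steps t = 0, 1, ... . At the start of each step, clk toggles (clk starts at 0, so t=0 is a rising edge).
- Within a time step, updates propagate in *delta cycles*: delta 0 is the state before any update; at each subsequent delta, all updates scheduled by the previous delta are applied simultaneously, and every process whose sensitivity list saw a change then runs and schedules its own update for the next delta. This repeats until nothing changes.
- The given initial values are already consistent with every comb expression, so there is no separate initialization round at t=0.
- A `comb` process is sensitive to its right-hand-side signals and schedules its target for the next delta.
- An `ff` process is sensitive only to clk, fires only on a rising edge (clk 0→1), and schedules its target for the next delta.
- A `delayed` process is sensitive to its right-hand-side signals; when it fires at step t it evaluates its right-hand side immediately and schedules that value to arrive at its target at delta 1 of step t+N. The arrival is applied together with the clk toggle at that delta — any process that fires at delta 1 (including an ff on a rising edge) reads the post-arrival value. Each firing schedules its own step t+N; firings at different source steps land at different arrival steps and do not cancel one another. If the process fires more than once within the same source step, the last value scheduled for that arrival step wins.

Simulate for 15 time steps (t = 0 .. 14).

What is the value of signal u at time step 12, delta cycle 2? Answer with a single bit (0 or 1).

t0.Δ0 q=0 u=0 clk=0 p=1 r=0 v=1
t0.Δ1 q=0 u=0 clk=1 p=1 r=0 v=1
t0.Δ2 q=0 u=0 clk=1 p=1 r=1 v=1
t1.Δ0 q=0 u=0 clk=1 p=1 r=1 v=1
t1.Δ1 q=0 u=1 clk=0 p=1 r=1 v=1
t1.Δ2 q=0 u=1 clk=0 p=1 r=1 v=0
t1.Δ3 q=0 u=1 clk=0 p=0 r=1 v=0
t2.Δ0 q=0 u=1 clk=0 p=0 r=1 v=0
t2.Δ1 q=0 u=1 clk=1 p=0 r=1 v=0
t2.Δ2 q=1 u=1 clk=1 p=0 r=0 v=0
t2.Δ3 q=1 u=1 clk=1 p=1 r=0 v=0
t3.Δ0 q=1 u=1 clk=1 p=1 r=0 v=0
t3.Δ1 q=1 u=1 clk=0 p=1 r=0 v=0
t4.Δ0 q=1 u=1 clk=0 p=1 r=0 v=0
t4.Δ1 q=1 u=1 clk=1 p=1 r=0 v=0
t4.Δ2 q=0 u=1 clk=1 p=1 r=1 v=0
t4.Δ3 q=0 u=1 clk=1 p=0 r=1 v=0
t5.Δ0 q=0 u=1 clk=1 p=0 r=1 v=0
t5.Δ1 q=0 u=1 clk=0 p=0 r=1 v=0
t6.Δ0 q=0 u=1 clk=0 p=0 r=1 v=0
t6.Δ1 q=0 u=1 clk=1 p=0 r=1 v=0
t6.Δ2 q=1 u=1 clk=1 p=0 r=0 v=0
t6.Δ3 q=1 u=1 clk=1 p=1 r=0 v=0
t7.Δ0 q=1 u=1 clk=1 p=1 r=0 v=0
t7.Δ1 q=1 u=1 clk=0 p=1 r=0 v=0
t8.Δ0 q=1 u=1 clk=0 p=1 r=0 v=0
t8.Δ1 q=1 u=1 clk=1 p=1 r=0 v=0
t8.Δ2 q=0 u=1 clk=1 p=1 r=1 v=0
t8.Δ3 q=0 u=1 clk=1 p=0 r=1 v=0
t9.Δ0 q=0 u=1 clk=1 p=0 r=1 v=0
t9.Δ1 q=0 u=1 clk=0 p=0 r=1 v=0
t10.Δ0 q=0 u=1 clk=0 p=0 r=1 v=0
t10.Δ1 q=0 u=1 clk=1 p=0 r=1 v=0
t10.Δ2 q=1 u=1 clk=1 p=0 r=0 v=0
t10.Δ3 q=1 u=1 clk=1 p=1 r=0 v=0
t11.Δ0 q=1 u=1 clk=1 p=1 r=0 v=0
t11.Δ1 q=1 u=1 clk=0 p=1 r=0 v=0
t12.Δ0 q=1 u=1 clk=0 p=1 r=0 v=0
t12.Δ1 q=1 u=1 clk=1 p=1 r=0 v=0
t12.Δ2 q=0 u=1 clk=1 p=1 r=1 v=0
t12.Δ3 q=0 u=1 clk=1 p=0 r=1 v=0
t13.Δ0 q=0 u=1 clk=1 p=0 r=1 v=0
t13.Δ1 q=0 u=1 clk=0 p=0 r=1 v=0
t14.Δ0 q=0 u=1 clk=0 p=0 r=1 v=0
t14.Δ1 q=0 u=1 clk=1 p=0 r=1 v=0
t14.Δ2 q=1 u=1 clk=1 p=0 r=0 v=0
t14.Δ3 q=1 u=1 clk=1 p=1 r=0 v=0

1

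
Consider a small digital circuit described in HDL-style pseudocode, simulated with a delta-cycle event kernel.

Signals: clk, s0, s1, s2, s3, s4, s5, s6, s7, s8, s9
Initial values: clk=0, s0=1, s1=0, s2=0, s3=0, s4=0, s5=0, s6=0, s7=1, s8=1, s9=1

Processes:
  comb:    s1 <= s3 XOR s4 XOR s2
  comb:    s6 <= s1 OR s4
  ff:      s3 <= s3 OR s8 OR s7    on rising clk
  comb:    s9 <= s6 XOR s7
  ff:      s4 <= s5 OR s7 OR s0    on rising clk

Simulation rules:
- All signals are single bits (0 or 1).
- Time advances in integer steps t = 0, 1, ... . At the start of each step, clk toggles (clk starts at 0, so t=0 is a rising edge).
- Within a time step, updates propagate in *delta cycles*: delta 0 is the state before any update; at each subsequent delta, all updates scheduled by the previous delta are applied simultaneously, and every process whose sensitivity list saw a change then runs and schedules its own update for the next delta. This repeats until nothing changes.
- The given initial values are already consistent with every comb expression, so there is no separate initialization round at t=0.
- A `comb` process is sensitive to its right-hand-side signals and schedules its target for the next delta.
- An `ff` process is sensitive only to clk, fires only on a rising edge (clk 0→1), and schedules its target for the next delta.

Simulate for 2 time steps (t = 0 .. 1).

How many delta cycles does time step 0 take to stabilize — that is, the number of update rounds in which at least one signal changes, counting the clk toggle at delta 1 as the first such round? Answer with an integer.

4

t=0 Δ0: s0=1 clk=0 s8=1 s6=0 s3=0 s7=1 s1=0 s9=1 s2=0 s5=0 s4=0
  Δ1: clk:0→1
  Δ2: s3:0→1, s4:0→1
  Δ3: s6:0→1
  Δ4: s9:1→0
  (4Δ to stable)
t=1 Δ0: s0=1 clk=1 s8=1 s6=1 s3=1 s7=1 s1=0 s9=0 s2=0 s5=0 s4=1
  Δ1: clk:1→0
  (1Δ to stable)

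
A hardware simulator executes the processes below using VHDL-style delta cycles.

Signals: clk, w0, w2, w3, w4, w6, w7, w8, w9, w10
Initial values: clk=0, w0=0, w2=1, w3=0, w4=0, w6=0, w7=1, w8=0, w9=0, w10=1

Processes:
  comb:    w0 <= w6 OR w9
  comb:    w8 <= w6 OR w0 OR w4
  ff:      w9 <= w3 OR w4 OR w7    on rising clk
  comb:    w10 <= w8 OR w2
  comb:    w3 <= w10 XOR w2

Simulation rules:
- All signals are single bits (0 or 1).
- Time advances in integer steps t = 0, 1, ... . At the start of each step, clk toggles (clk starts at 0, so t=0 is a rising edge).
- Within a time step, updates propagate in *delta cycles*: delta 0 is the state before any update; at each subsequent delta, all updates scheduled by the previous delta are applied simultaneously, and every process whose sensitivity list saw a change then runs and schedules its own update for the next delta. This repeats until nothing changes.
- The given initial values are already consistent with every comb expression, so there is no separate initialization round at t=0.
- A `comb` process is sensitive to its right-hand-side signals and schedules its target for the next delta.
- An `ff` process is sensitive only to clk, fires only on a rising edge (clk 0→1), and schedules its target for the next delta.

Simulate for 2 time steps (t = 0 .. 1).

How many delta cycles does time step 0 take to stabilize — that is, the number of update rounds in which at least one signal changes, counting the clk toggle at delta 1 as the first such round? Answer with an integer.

t0.Δ0 w8=0 w9=0 w0=0 w10=1 w6=0 w4=0 w2=1 w7=1 w3=0 clk=0
t0.Δ1 w8=0 w9=0 w0=0 w10=1 w6=0 w4=0 w2=1 w7=1 w3=0 clk=1
t0.Δ2 w8=0 w9=1 w0=0 w10=1 w6=0 w4=0 w2=1 w7=1 w3=0 clk=1
t0.Δ3 w8=0 w9=1 w0=1 w10=1 w6=0 w4=0 w2=1 w7=1 w3=0 clk=1
t0.Δ4 w8=1 w9=1 w0=1 w10=1 w6=0 w4=0 w2=1 w7=1 w3=0 clk=1
t1.Δ0 w8=1 w9=1 w0=1 w10=1 w6=0 w4=0 w2=1 w7=1 w3=0 clk=1
t1.Δ1 w8=1 w9=1 w0=1 w10=1 w6=0 w4=0 w2=1 w7=1 w3=0 clk=0

4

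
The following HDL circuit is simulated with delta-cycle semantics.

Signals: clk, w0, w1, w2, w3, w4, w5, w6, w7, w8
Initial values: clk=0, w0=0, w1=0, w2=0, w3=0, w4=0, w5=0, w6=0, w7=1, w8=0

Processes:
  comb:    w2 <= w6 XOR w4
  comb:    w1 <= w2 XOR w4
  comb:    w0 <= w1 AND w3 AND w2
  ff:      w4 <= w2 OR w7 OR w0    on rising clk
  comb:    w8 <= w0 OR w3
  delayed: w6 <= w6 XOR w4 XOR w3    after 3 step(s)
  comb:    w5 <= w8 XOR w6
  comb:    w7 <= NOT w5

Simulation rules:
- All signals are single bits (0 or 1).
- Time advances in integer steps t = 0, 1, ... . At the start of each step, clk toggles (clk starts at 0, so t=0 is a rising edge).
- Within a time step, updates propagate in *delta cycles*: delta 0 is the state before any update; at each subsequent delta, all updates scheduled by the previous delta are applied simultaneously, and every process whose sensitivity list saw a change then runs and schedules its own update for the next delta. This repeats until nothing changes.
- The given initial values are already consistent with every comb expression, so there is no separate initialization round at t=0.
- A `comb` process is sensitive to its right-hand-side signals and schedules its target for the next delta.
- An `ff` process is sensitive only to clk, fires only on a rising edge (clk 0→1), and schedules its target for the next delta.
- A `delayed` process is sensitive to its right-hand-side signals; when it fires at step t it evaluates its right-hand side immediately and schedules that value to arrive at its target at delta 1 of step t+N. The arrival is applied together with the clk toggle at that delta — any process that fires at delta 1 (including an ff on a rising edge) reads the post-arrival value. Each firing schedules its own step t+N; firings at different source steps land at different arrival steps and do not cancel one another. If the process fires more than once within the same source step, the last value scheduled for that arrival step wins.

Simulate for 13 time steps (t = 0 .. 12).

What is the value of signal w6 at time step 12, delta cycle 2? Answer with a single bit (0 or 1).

1

t=0 Δ0: w1=0 w6=0 w3=0 w8=0 w0=0 w4=0 w2=0 w7=1 w5=0 clk=0
  Δ1: clk:0→1
  Δ2: w4:0→1
  Δ3: w1:0→1, w2:0→1
  Δ4: w1:1→0
  (4Δ to stable)
t=1 Δ0: w1=0 w6=0 w3=0 w8=0 w0=0 w4=1 w2=1 w7=1 w5=0 clk=1
  Δ1: clk:1→0
  (1Δ to stable)
t=2 Δ0: w1=0 w6=0 w3=0 w8=0 w0=0 w4=1 w2=1 w7=1 w5=0 clk=0
  Δ1: clk:0→1
  (1Δ to stable)
t=3 Δ0: w1=0 w6=0 w3=0 w8=0 w0=0 w4=1 w2=1 w7=1 w5=0 clk=1
  Δ1: w6:0→1, clk:1→0
  Δ2: w2:1→0, w5:0→1
  Δ3: w1:0→1, w7:1→0
  (3Δ to stable)
t=4 Δ0: w1=1 w6=1 w3=0 w8=0 w0=0 w4=1 w2=0 w7=0 w5=1 clk=0
  Δ1: clk:0→1
  Δ2: w4:1→0
  Δ3: w1:1→0, w2:0→1
  Δ4: w1:0→1
  (4Δ to stable)
t=5 Δ0: w1=1 w6=1 w3=0 w8=0 w0=0 w4=0 w2=1 w7=0 w5=1 clk=1
  Δ1: clk:1→0
  (1Δ to stable)
t=6 Δ0: w1=1 w6=1 w3=0 w8=0 w0=0 w4=0 w2=1 w7=0 w5=1 clk=0
  Δ1: w6:1→0, clk:0→1
  Δ2: w4:0→1, w2:1→0, w5:1→0
  Δ3: w2:0→1, w7:0→1
  Δ4: w1:1→0
  (4Δ to stable)
t=7 Δ0: w1=0 w6=0 w3=0 w8=0 w0=0 w4=1 w2=1 w7=1 w5=0 clk=1
  Δ1: w6:0→1, clk:1→0
  Δ2: w2:1→0, w5:0→1
  Δ3: w1:0→1, w7:1→0
  (3Δ to stable)
t=8 Δ0: w1=1 w6=1 w3=0 w8=0 w0=0 w4=1 w2=0 w7=0 w5=1 clk=0
  Δ1: clk:0→1
  Δ2: w4:1→0
  Δ3: w1:1→0, w2:0→1
  Δ4: w1:0→1
  (4Δ to stable)
t=9 Δ0: w1=1 w6=1 w3=0 w8=0 w0=0 w4=0 w2=1 w7=0 w5=1 clk=1
  Δ1: clk:1→0
  (1Δ to stable)
t=10 Δ0: w1=1 w6=1 w3=0 w8=0 w0=0 w4=0 w2=1 w7=0 w5=1 clk=0
  Δ1: w6:1→0, clk:0→1
  Δ2: w4:0→1, w2:1→0, w5:1→0
  Δ3: w2:0→1, w7:0→1
  Δ4: w1:1→0
  (4Δ to stable)
t=11 Δ0: w1=0 w6=0 w3=0 w8=0 w0=0 w4=1 w2=1 w7=1 w5=0 clk=1
  Δ1: w6:0→1, clk:1→0
  Δ2: w2:1→0, w5:0→1
  Δ3: w1:0→1, w7:1→0
  (3Δ to stable)
t=12 Δ0: w1=1 w6=1 w3=0 w8=0 w0=0 w4=1 w2=0 w7=0 w5=1 clk=0
  Δ1: clk:0→1
  Δ2: w4:1→0
  Δ3: w1:1→0, w2:0→1
  Δ4: w1:0→1
  (4Δ to stable)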